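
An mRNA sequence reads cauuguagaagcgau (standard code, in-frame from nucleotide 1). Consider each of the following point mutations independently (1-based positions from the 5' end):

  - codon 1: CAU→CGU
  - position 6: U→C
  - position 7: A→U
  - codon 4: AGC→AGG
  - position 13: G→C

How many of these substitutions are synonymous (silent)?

Codon 1: CAU (His) → CGU (Arg) — missense.
Codon 2: UGU (Cys) → UGC (Cys) — synonymous.
Codon 3: AGA (Arg) → UGA (Stop) — nonsense.
Codon 4: AGC (Ser) → AGG (Arg) — missense.
Codon 5: GAU (Asp) → CAU (His) — missense.
Synonymous: 1 of 5.

1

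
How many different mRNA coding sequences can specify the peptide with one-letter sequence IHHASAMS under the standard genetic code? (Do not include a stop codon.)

6912

Ile: 3 codons.
His: 2 codons.
His: 2 codons.
Ala: 4 codons.
Ser: 6 codons.
Ala: 4 codons.
Met: 1 codon.
Ser: 6 codons.
3 × 2 × 2 × 4 × 6 × 4 × 1 × 6 = 6912.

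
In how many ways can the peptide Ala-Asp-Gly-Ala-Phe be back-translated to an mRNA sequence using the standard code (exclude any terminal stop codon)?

Ala: 4 codons.
Asp: 2 codons.
Gly: 4 codons.
Ala: 4 codons.
Phe: 2 codons.
4 × 2 × 4 × 4 × 2 = 256.

256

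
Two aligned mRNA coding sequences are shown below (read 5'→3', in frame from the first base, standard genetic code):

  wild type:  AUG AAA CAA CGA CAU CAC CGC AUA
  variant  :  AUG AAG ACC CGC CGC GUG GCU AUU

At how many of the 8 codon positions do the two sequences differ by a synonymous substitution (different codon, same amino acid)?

3

Codon 1: AUG Met / AUG Met — identical.
Codon 2: AAA Lys / AAG Lys — synonymous.
Codon 3: CAA Gln / ACC Thr — nonsynonymous.
Codon 4: CGA Arg / CGC Arg — synonymous.
Codon 5: CAU His / CGC Arg — nonsynonymous.
Codon 6: CAC His / GUG Val — nonsynonymous.
Codon 7: CGC Arg / GCU Ala — nonsynonymous.
Codon 8: AUA Ile / AUU Ile — synonymous.
Synonymous differences: 3.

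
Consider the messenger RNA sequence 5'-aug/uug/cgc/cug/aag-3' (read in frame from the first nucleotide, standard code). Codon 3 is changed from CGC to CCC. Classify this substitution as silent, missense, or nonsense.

missense

Position 8 falls in codon 3: CGC → Arg.
After the substitution the codon is CCC → Pro.
Arg ≠ Pro, so this is a missense mutation.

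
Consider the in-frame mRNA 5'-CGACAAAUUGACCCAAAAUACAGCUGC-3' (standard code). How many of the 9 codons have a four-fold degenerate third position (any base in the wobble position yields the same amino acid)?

2

Codon 1 CGA (Arg): third position 4-fold.
Codon 2 CAA (Gln): third position 2-fold.
Codon 3 AUU (Ile): third position 3-fold.
Codon 4 GAC (Asp): third position 2-fold.
Codon 5 CCA (Pro): third position 4-fold.
Codon 6 AAA (Lys): third position 2-fold.
Codon 7 UAC (Tyr): third position 2-fold.
Codon 8 AGC (Ser): third position 2-fold.
Codon 9 UGC (Cys): third position 2-fold.
Four-fold degenerate third positions: 2.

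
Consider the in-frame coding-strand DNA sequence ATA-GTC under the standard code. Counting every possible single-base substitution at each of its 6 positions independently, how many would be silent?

5

Codon 1 (ATA, Ile): 2 synonymous substitutions.
Codon 2 (GTC, Val): 3 synonymous substitutions.
Total: 2 + 3 = 5.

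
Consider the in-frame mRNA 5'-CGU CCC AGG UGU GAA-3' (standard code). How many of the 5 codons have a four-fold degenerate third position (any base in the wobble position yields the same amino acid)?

Codon 1 CGU (Arg): third position 4-fold.
Codon 2 CCC (Pro): third position 4-fold.
Codon 3 AGG (Arg): third position 2-fold.
Codon 4 UGU (Cys): third position 2-fold.
Codon 5 GAA (Glu): third position 2-fold.
Four-fold degenerate third positions: 2.

2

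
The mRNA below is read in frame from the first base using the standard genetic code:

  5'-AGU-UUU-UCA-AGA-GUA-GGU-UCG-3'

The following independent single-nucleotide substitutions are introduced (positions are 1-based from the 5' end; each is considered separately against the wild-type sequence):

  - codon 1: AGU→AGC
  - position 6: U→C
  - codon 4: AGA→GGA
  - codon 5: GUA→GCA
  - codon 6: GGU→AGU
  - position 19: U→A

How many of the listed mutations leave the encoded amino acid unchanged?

2

Codon 1: AGU (Ser) → AGC (Ser) — synonymous.
Codon 2: UUU (Phe) → UUC (Phe) — synonymous.
Codon 4: AGA (Arg) → GGA (Gly) — missense.
Codon 5: GUA (Val) → GCA (Ala) — missense.
Codon 6: GGU (Gly) → AGU (Ser) — missense.
Codon 7: UCG (Ser) → ACG (Thr) — missense.
Synonymous: 2 of 6.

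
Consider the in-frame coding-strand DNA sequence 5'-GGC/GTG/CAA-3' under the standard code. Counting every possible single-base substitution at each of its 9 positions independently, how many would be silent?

Codon 1 (GGC, Gly): 3 synonymous substitutions.
Codon 2 (GTG, Val): 3 synonymous substitutions.
Codon 3 (CAA, Gln): 1 synonymous substitution.
Total: 3 + 3 + 1 = 7.

7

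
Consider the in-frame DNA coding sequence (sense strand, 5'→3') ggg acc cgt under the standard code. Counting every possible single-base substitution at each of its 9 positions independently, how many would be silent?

Codon 1 (GGG, Gly): 3 synonymous substitutions.
Codon 2 (ACC, Thr): 3 synonymous substitutions.
Codon 3 (CGT, Arg): 3 synonymous substitutions.
Total: 3 + 3 + 3 = 9.

9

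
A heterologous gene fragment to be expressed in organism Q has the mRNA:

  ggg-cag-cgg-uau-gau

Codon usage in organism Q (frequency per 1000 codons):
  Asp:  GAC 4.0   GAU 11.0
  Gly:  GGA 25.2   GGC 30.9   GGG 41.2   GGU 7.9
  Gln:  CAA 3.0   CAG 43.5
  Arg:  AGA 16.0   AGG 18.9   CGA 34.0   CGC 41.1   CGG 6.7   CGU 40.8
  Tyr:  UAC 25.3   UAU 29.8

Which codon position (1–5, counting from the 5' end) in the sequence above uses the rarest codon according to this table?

Codon 1 GGG (Gly): 41.2 per 1000.
Codon 2 CAG (Gln): 43.5 per 1000.
Codon 3 CGG (Arg): 6.7 per 1000.
Codon 4 UAU (Tyr): 29.8 per 1000.
Codon 5 GAU (Asp): 11.0 per 1000.
Lowest frequency is 6.7 at codon 3.

3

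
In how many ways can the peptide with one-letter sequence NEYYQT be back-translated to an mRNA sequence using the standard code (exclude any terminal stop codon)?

128

Asn: 2 codons.
Glu: 2 codons.
Tyr: 2 codons.
Tyr: 2 codons.
Gln: 2 codons.
Thr: 4 codons.
2 × 2 × 2 × 2 × 2 × 4 = 128.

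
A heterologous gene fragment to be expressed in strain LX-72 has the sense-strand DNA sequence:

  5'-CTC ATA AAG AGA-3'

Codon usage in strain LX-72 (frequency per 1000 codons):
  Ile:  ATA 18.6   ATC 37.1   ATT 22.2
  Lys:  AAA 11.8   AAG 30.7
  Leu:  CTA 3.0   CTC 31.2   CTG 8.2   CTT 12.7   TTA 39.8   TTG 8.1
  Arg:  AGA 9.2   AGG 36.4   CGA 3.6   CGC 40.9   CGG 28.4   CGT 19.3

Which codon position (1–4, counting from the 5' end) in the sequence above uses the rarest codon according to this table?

4

Codon 1 CTC (Leu): 31.2 per 1000.
Codon 2 ATA (Ile): 18.6 per 1000.
Codon 3 AAG (Lys): 30.7 per 1000.
Codon 4 AGA (Arg): 9.2 per 1000.
Lowest frequency is 9.2 at codon 4.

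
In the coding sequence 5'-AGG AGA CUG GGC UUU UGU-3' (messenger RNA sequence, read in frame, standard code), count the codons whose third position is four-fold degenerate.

2

Codon 1 AGG (Arg): third position 2-fold.
Codon 2 AGA (Arg): third position 2-fold.
Codon 3 CUG (Leu): third position 4-fold.
Codon 4 GGC (Gly): third position 4-fold.
Codon 5 UUU (Phe): third position 2-fold.
Codon 6 UGU (Cys): third position 2-fold.
Four-fold degenerate third positions: 2.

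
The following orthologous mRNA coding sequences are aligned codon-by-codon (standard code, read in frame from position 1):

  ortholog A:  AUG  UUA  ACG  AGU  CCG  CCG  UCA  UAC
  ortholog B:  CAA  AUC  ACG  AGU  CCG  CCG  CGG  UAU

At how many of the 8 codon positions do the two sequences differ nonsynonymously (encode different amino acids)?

3

Codon 1: AUG Met / CAA Gln — nonsynonymous.
Codon 2: UUA Leu / AUC Ile — nonsynonymous.
Codon 3: ACG Thr / ACG Thr — identical.
Codon 4: AGU Ser / AGU Ser — identical.
Codon 5: CCG Pro / CCG Pro — identical.
Codon 6: CCG Pro / CCG Pro — identical.
Codon 7: UCA Ser / CGG Arg — nonsynonymous.
Codon 8: UAC Tyr / UAU Tyr — synonymous.
Nonsynonymous differences: 3.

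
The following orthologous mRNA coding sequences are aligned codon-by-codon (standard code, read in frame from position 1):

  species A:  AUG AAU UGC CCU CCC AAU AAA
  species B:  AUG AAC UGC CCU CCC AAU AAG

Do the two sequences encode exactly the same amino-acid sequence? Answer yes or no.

yes

Codon 1: AUG Met / AUG Met — identical.
Codon 2: AAU Asn / AAC Asn — synonymous.
Codon 3: UGC Cys / UGC Cys — identical.
Codon 4: CCU Pro / CCU Pro — identical.
Codon 5: CCC Pro / CCC Pro — identical.
Codon 6: AAU Asn / AAU Asn — identical.
Codon 7: AAA Lys / AAG Lys — synonymous.
Nonsynonymous differences: 0 → same protein.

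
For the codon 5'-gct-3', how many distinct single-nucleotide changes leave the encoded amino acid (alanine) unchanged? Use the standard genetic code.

Position 1: none → 0 synonymous.
Position 2: none → 0 synonymous.
Position 3: GCC, GCA, GCG → 3 synonymous.
Total: 0 + 0 + 3 = 3.

3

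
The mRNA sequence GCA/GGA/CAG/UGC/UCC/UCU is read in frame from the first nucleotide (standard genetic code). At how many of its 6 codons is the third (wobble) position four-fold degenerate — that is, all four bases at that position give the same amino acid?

4

Codon 1 GCA (Ala): third position 4-fold.
Codon 2 GGA (Gly): third position 4-fold.
Codon 3 CAG (Gln): third position 2-fold.
Codon 4 UGC (Cys): third position 2-fold.
Codon 5 UCC (Ser): third position 4-fold.
Codon 6 UCU (Ser): third position 4-fold.
Four-fold degenerate third positions: 4.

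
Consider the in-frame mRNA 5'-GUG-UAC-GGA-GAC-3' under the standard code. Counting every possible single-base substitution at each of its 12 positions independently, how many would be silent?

Codon 1 (GUG, Val): 3 synonymous substitutions.
Codon 2 (UAC, Tyr): 1 synonymous substitution.
Codon 3 (GGA, Gly): 3 synonymous substitutions.
Codon 4 (GAC, Asp): 1 synonymous substitution.
Total: 3 + 1 + 3 + 1 = 8.

8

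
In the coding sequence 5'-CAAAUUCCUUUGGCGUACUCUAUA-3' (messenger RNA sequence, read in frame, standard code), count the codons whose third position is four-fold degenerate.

3

Codon 1 CAA (Gln): third position 2-fold.
Codon 2 AUU (Ile): third position 3-fold.
Codon 3 CCU (Pro): third position 4-fold.
Codon 4 UUG (Leu): third position 2-fold.
Codon 5 GCG (Ala): third position 4-fold.
Codon 6 UAC (Tyr): third position 2-fold.
Codon 7 UCU (Ser): third position 4-fold.
Codon 8 AUA (Ile): third position 3-fold.
Four-fold degenerate third positions: 3.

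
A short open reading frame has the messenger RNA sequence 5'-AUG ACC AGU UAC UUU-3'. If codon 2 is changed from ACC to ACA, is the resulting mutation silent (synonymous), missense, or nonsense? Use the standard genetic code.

silent

Position 6 falls in codon 2: ACC → Thr.
After the substitution the codon is ACA → Thr.
Both encode Thr, so the change is synonymous.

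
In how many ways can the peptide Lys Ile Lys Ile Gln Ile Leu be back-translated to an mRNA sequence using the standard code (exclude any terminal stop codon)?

Lys: 2 codons.
Ile: 3 codons.
Lys: 2 codons.
Ile: 3 codons.
Gln: 2 codons.
Ile: 3 codons.
Leu: 6 codons.
2 × 3 × 2 × 3 × 2 × 3 × 6 = 1296.

1296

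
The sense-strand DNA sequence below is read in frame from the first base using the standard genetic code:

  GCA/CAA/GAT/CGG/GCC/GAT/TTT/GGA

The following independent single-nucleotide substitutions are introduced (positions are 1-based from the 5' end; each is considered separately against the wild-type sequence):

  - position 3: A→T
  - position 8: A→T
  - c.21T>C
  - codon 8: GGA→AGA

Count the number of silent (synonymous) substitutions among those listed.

Codon 1: GCA (Ala) → GCT (Ala) — synonymous.
Codon 3: GAT (Asp) → GTT (Val) — missense.
Codon 7: TTT (Phe) → TTC (Phe) — synonymous.
Codon 8: GGA (Gly) → AGA (Arg) — missense.
Synonymous: 2 of 4.

2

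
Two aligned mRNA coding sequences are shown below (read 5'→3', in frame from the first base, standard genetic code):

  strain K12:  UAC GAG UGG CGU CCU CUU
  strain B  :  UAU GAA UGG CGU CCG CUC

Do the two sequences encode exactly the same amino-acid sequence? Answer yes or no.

yes

Codon 1: UAC Tyr / UAU Tyr — synonymous.
Codon 2: GAG Glu / GAA Glu — synonymous.
Codon 3: UGG Trp / UGG Trp — identical.
Codon 4: CGU Arg / CGU Arg — identical.
Codon 5: CCU Pro / CCG Pro — synonymous.
Codon 6: CUU Leu / CUC Leu — synonymous.
Nonsynonymous differences: 0 → same protein.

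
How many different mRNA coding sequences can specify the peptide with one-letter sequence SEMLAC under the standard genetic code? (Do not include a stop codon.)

576

Ser: 6 codons.
Glu: 2 codons.
Met: 1 codon.
Leu: 6 codons.
Ala: 4 codons.
Cys: 2 codons.
6 × 2 × 1 × 6 × 4 × 2 = 576.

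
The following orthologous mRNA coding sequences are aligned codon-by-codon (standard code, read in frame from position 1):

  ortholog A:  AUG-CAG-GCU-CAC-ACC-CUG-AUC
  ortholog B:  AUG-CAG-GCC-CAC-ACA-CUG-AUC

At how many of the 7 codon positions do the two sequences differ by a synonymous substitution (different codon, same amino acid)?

Codon 1: AUG Met / AUG Met — identical.
Codon 2: CAG Gln / CAG Gln — identical.
Codon 3: GCU Ala / GCC Ala — synonymous.
Codon 4: CAC His / CAC His — identical.
Codon 5: ACC Thr / ACA Thr — synonymous.
Codon 6: CUG Leu / CUG Leu — identical.
Codon 7: AUC Ile / AUC Ile — identical.
Synonymous differences: 2.

2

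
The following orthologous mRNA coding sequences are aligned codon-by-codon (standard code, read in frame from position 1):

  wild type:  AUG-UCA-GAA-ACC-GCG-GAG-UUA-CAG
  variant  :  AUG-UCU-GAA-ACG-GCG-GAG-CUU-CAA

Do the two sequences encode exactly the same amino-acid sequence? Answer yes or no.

Codon 1: AUG Met / AUG Met — identical.
Codon 2: UCA Ser / UCU Ser — synonymous.
Codon 3: GAA Glu / GAA Glu — identical.
Codon 4: ACC Thr / ACG Thr — synonymous.
Codon 5: GCG Ala / GCG Ala — identical.
Codon 6: GAG Glu / GAG Glu — identical.
Codon 7: UUA Leu / CUU Leu — synonymous.
Codon 8: CAG Gln / CAA Gln — synonymous.
Nonsynonymous differences: 0 → same protein.

yes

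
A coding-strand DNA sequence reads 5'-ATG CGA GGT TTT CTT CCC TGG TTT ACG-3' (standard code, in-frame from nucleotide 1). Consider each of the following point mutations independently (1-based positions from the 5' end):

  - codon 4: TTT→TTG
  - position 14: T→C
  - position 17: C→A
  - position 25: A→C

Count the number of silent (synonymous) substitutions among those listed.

0

Codon 4: TTT (Phe) → TTG (Leu) — missense.
Codon 5: CTT (Leu) → CCT (Pro) — missense.
Codon 6: CCC (Pro) → CAC (His) — missense.
Codon 9: ACG (Thr) → CCG (Pro) — missense.
Synonymous: 0 of 4.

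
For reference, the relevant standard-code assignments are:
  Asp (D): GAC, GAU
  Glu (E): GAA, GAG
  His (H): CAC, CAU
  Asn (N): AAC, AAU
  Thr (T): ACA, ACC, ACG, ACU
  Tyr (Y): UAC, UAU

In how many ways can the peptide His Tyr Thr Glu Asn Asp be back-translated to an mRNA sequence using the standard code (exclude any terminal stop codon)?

His: 2 codons.
Tyr: 2 codons.
Thr: 4 codons.
Glu: 2 codons.
Asn: 2 codons.
Asp: 2 codons.
2 × 2 × 4 × 2 × 2 × 2 = 128.

128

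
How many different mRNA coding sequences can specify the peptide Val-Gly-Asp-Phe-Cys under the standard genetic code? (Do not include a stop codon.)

Val: 4 codons.
Gly: 4 codons.
Asp: 2 codons.
Phe: 2 codons.
Cys: 2 codons.
4 × 4 × 2 × 2 × 2 = 128.

128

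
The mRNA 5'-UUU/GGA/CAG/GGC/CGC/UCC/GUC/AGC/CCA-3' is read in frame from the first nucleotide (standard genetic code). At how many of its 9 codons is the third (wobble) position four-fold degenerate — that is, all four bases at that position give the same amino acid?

6

Codon 1 UUU (Phe): third position 2-fold.
Codon 2 GGA (Gly): third position 4-fold.
Codon 3 CAG (Gln): third position 2-fold.
Codon 4 GGC (Gly): third position 4-fold.
Codon 5 CGC (Arg): third position 4-fold.
Codon 6 UCC (Ser): third position 4-fold.
Codon 7 GUC (Val): third position 4-fold.
Codon 8 AGC (Ser): third position 2-fold.
Codon 9 CCA (Pro): third position 4-fold.
Four-fold degenerate third positions: 6.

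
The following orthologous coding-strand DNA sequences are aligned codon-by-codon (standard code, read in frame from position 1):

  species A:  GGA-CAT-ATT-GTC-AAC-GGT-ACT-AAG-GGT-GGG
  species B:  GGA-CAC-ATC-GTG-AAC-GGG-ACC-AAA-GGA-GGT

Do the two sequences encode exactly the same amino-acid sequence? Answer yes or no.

Codon 1: GGA Gly / GGA Gly — identical.
Codon 2: CAT His / CAC His — synonymous.
Codon 3: ATT Ile / ATC Ile — synonymous.
Codon 4: GTC Val / GTG Val — synonymous.
Codon 5: AAC Asn / AAC Asn — identical.
Codon 6: GGT Gly / GGG Gly — synonymous.
Codon 7: ACT Thr / ACC Thr — synonymous.
Codon 8: AAG Lys / AAA Lys — synonymous.
Codon 9: GGT Gly / GGA Gly — synonymous.
Codon 10: GGG Gly / GGT Gly — synonymous.
Nonsynonymous differences: 0 → same protein.

yes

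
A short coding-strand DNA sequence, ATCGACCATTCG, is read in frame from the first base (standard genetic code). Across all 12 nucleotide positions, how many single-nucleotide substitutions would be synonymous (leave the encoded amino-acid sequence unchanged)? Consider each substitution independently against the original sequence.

Codon 1 (ATC, Ile): 2 synonymous substitutions.
Codon 2 (GAC, Asp): 1 synonymous substitution.
Codon 3 (CAT, His): 1 synonymous substitution.
Codon 4 (TCG, Ser): 3 synonymous substitutions.
Total: 2 + 1 + 1 + 3 = 7.

7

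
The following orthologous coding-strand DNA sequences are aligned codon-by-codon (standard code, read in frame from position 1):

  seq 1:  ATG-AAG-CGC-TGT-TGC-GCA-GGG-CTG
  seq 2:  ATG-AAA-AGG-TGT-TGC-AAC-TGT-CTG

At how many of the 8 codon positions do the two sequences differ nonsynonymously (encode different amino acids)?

2

Codon 1: ATG Met / ATG Met — identical.
Codon 2: AAG Lys / AAA Lys — synonymous.
Codon 3: CGC Arg / AGG Arg — synonymous.
Codon 4: TGT Cys / TGT Cys — identical.
Codon 5: TGC Cys / TGC Cys — identical.
Codon 6: GCA Ala / AAC Asn — nonsynonymous.
Codon 7: GGG Gly / TGT Cys — nonsynonymous.
Codon 8: CTG Leu / CTG Leu — identical.
Nonsynonymous differences: 2.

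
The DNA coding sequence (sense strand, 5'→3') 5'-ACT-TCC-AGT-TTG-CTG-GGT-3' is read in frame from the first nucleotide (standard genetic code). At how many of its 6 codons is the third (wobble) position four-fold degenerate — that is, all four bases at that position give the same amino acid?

Codon 1 ACT (Thr): third position 4-fold.
Codon 2 TCC (Ser): third position 4-fold.
Codon 3 AGT (Ser): third position 2-fold.
Codon 4 TTG (Leu): third position 2-fold.
Codon 5 CTG (Leu): third position 4-fold.
Codon 6 GGT (Gly): third position 4-fold.
Four-fold degenerate third positions: 4.

4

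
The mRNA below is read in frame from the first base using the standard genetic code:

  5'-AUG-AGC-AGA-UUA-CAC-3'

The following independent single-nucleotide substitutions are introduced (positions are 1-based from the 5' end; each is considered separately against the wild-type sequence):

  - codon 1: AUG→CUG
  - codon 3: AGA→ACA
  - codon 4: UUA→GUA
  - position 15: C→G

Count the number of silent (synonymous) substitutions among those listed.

0

Codon 1: AUG (Met) → CUG (Leu) — missense.
Codon 3: AGA (Arg) → ACA (Thr) — missense.
Codon 4: UUA (Leu) → GUA (Val) — missense.
Codon 5: CAC (His) → CAG (Gln) — missense.
Synonymous: 0 of 4.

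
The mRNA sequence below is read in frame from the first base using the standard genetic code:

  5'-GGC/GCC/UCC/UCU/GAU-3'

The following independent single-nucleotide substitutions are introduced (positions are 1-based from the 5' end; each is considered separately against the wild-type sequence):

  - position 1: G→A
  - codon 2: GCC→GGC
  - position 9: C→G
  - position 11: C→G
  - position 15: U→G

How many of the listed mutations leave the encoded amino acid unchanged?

1

Codon 1: GGC (Gly) → AGC (Ser) — missense.
Codon 2: GCC (Ala) → GGC (Gly) — missense.
Codon 3: UCC (Ser) → UCG (Ser) — synonymous.
Codon 4: UCU (Ser) → UGU (Cys) — missense.
Codon 5: GAU (Asp) → GAG (Glu) — missense.
Synonymous: 1 of 5.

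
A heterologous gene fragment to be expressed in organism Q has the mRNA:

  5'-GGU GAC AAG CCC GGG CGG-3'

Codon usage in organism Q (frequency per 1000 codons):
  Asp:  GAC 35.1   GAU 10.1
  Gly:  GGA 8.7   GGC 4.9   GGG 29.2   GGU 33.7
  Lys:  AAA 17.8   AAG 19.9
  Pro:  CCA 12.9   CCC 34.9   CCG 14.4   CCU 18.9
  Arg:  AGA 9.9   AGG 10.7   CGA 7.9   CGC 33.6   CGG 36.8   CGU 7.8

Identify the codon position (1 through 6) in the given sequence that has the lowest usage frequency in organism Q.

3

Codon 1 GGU (Gly): 33.7 per 1000.
Codon 2 GAC (Asp): 35.1 per 1000.
Codon 3 AAG (Lys): 19.9 per 1000.
Codon 4 CCC (Pro): 34.9 per 1000.
Codon 5 GGG (Gly): 29.2 per 1000.
Codon 6 CGG (Arg): 36.8 per 1000.
Lowest frequency is 19.9 at codon 3.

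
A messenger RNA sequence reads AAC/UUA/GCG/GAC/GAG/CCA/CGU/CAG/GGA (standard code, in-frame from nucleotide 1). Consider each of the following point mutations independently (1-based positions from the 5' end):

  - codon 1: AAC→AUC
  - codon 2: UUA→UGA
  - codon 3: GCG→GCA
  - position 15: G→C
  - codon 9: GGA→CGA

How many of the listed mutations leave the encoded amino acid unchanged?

Codon 1: AAC (Asn) → AUC (Ile) — missense.
Codon 2: UUA (Leu) → UGA (Stop) — nonsense.
Codon 3: GCG (Ala) → GCA (Ala) — synonymous.
Codon 5: GAG (Glu) → GAC (Asp) — missense.
Codon 9: GGA (Gly) → CGA (Arg) — missense.
Synonymous: 1 of 5.

1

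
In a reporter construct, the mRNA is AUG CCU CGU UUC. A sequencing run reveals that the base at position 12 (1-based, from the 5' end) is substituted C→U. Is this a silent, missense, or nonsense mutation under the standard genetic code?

silent

Position 12 falls in codon 4: UUC → Phe.
After the substitution the codon is UUU → Phe.
Both encode Phe, so the change is synonymous.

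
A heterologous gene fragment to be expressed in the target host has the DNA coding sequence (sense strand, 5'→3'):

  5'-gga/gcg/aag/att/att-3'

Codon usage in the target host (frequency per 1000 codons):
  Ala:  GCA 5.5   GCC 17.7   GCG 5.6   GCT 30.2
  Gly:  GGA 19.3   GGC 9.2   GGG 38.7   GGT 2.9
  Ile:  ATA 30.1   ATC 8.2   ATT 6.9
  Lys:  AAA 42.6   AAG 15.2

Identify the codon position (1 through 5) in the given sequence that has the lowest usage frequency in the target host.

2

Codon 1 GGA (Gly): 19.3 per 1000.
Codon 2 GCG (Ala): 5.6 per 1000.
Codon 3 AAG (Lys): 15.2 per 1000.
Codon 4 ATT (Ile): 6.9 per 1000.
Codon 5 ATT (Ile): 6.9 per 1000.
Lowest frequency is 5.6 at codon 2.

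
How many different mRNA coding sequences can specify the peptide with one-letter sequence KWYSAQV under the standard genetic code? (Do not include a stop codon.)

768

Lys: 2 codons.
Trp: 1 codon.
Tyr: 2 codons.
Ser: 6 codons.
Ala: 4 codons.
Gln: 2 codons.
Val: 4 codons.
2 × 1 × 2 × 6 × 4 × 2 × 4 = 768.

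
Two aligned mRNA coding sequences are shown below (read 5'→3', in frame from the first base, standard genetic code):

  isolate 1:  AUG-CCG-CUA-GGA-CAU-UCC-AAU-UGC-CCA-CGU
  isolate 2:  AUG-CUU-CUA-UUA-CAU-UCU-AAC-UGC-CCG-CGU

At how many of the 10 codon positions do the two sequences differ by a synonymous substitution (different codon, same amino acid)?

Codon 1: AUG Met / AUG Met — identical.
Codon 2: CCG Pro / CUU Leu — nonsynonymous.
Codon 3: CUA Leu / CUA Leu — identical.
Codon 4: GGA Gly / UUA Leu — nonsynonymous.
Codon 5: CAU His / CAU His — identical.
Codon 6: UCC Ser / UCU Ser — synonymous.
Codon 7: AAU Asn / AAC Asn — synonymous.
Codon 8: UGC Cys / UGC Cys — identical.
Codon 9: CCA Pro / CCG Pro — synonymous.
Codon 10: CGU Arg / CGU Arg — identical.
Synonymous differences: 3.

3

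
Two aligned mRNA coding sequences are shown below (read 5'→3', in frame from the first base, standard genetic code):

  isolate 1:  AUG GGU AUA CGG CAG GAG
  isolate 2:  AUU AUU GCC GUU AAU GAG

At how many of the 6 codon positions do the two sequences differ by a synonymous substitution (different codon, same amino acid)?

0

Codon 1: AUG Met / AUU Ile — nonsynonymous.
Codon 2: GGU Gly / AUU Ile — nonsynonymous.
Codon 3: AUA Ile / GCC Ala — nonsynonymous.
Codon 4: CGG Arg / GUU Val — nonsynonymous.
Codon 5: CAG Gln / AAU Asn — nonsynonymous.
Codon 6: GAG Glu / GAG Glu — identical.
Synonymous differences: 0.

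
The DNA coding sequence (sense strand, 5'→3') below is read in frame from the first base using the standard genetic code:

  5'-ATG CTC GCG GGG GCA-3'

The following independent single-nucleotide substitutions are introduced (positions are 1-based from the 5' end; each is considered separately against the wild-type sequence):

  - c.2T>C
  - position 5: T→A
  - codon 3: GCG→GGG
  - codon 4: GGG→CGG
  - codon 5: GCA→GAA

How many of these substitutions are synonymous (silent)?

Codon 1: ATG (Met) → ACG (Thr) — missense.
Codon 2: CTC (Leu) → CAC (His) — missense.
Codon 3: GCG (Ala) → GGG (Gly) — missense.
Codon 4: GGG (Gly) → CGG (Arg) — missense.
Codon 5: GCA (Ala) → GAA (Glu) — missense.
Synonymous: 0 of 5.

0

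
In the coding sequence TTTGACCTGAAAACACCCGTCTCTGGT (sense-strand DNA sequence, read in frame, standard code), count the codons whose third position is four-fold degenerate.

Codon 1 TTT (Phe): third position 2-fold.
Codon 2 GAC (Asp): third position 2-fold.
Codon 3 CTG (Leu): third position 4-fold.
Codon 4 AAA (Lys): third position 2-fold.
Codon 5 ACA (Thr): third position 4-fold.
Codon 6 CCC (Pro): third position 4-fold.
Codon 7 GTC (Val): third position 4-fold.
Codon 8 TCT (Ser): third position 4-fold.
Codon 9 GGT (Gly): third position 4-fold.
Four-fold degenerate third positions: 6.

6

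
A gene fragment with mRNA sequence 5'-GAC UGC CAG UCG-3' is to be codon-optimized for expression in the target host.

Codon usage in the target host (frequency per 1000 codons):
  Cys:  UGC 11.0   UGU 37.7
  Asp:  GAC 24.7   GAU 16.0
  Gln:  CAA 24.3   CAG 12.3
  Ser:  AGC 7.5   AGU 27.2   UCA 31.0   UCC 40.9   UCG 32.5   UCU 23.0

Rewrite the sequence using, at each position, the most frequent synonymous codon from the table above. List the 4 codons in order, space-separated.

Codon 1 (Asp): best is GAC at 24.7.
Codon 2 (Cys): best is UGU at 37.7.
Codon 3 (Gln): best is CAA at 24.3.
Codon 4 (Ser): best is UCC at 40.9.

GAC UGU CAA UCC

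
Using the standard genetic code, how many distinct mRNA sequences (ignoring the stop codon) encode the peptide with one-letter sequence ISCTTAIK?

Ile: 3 codons.
Ser: 6 codons.
Cys: 2 codons.
Thr: 4 codons.
Thr: 4 codons.
Ala: 4 codons.
Ile: 3 codons.
Lys: 2 codons.
3 × 6 × 2 × 4 × 4 × 4 × 3 × 2 = 13824.

13824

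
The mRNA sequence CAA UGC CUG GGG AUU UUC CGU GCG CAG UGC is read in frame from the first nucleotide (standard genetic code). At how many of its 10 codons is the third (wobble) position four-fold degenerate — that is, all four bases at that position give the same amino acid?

Codon 1 CAA (Gln): third position 2-fold.
Codon 2 UGC (Cys): third position 2-fold.
Codon 3 CUG (Leu): third position 4-fold.
Codon 4 GGG (Gly): third position 4-fold.
Codon 5 AUU (Ile): third position 3-fold.
Codon 6 UUC (Phe): third position 2-fold.
Codon 7 CGU (Arg): third position 4-fold.
Codon 8 GCG (Ala): third position 4-fold.
Codon 9 CAG (Gln): third position 2-fold.
Codon 10 UGC (Cys): third position 2-fold.
Four-fold degenerate third positions: 4.

4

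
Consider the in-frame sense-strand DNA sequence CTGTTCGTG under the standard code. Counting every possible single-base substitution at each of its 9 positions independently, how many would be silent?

8

Codon 1 (CTG, Leu): 4 synonymous substitutions.
Codon 2 (TTC, Phe): 1 synonymous substitution.
Codon 3 (GTG, Val): 3 synonymous substitutions.
Total: 4 + 1 + 3 = 8.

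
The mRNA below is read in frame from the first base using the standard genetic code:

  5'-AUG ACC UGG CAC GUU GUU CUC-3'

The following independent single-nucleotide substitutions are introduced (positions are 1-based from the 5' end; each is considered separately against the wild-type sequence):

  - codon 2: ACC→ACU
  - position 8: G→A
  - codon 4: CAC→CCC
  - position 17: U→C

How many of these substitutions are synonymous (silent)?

1

Codon 2: ACC (Thr) → ACU (Thr) — synonymous.
Codon 3: UGG (Trp) → UAG (Stop) — nonsense.
Codon 4: CAC (His) → CCC (Pro) — missense.
Codon 6: GUU (Val) → GCU (Ala) — missense.
Synonymous: 1 of 4.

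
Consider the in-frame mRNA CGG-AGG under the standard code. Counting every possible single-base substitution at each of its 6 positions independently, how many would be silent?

6

Codon 1 (CGG, Arg): 4 synonymous substitutions.
Codon 2 (AGG, Arg): 2 synonymous substitutions.
Total: 4 + 2 = 6.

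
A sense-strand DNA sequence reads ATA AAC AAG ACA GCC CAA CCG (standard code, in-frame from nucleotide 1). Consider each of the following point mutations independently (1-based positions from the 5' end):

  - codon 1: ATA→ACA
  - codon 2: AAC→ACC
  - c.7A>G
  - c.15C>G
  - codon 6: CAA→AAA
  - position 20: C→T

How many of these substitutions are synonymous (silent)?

1

Codon 1: ATA (Ile) → ACA (Thr) — missense.
Codon 2: AAC (Asn) → ACC (Thr) — missense.
Codon 3: AAG (Lys) → GAG (Glu) — missense.
Codon 5: GCC (Ala) → GCG (Ala) — synonymous.
Codon 6: CAA (Gln) → AAA (Lys) — missense.
Codon 7: CCG (Pro) → CTG (Leu) — missense.
Synonymous: 1 of 6.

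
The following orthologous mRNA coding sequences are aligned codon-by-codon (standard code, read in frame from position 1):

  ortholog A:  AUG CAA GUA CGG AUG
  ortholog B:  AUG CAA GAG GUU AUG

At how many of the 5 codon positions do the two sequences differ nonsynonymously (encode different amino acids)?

Codon 1: AUG Met / AUG Met — identical.
Codon 2: CAA Gln / CAA Gln — identical.
Codon 3: GUA Val / GAG Glu — nonsynonymous.
Codon 4: CGG Arg / GUU Val — nonsynonymous.
Codon 5: AUG Met / AUG Met — identical.
Nonsynonymous differences: 2.

2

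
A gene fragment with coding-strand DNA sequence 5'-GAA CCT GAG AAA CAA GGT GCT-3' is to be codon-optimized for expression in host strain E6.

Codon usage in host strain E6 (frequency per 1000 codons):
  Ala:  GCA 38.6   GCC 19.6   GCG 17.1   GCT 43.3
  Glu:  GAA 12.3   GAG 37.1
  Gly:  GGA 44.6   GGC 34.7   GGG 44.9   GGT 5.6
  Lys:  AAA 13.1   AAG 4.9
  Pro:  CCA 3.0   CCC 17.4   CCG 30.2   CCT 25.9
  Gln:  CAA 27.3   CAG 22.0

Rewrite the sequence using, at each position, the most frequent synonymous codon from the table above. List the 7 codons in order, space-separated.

GAG CCG GAG AAA CAA GGG GCT

Codon 1 (Glu): best is GAG at 37.1.
Codon 2 (Pro): best is CCG at 30.2.
Codon 3 (Glu): best is GAG at 37.1.
Codon 4 (Lys): best is AAA at 13.1.
Codon 5 (Gln): best is CAA at 27.3.
Codon 6 (Gly): best is GGG at 44.9.
Codon 7 (Ala): best is GCT at 43.3.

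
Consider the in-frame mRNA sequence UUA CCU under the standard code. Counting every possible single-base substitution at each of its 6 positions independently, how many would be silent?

Codon 1 (UUA, Leu): 2 synonymous substitutions.
Codon 2 (CCU, Pro): 3 synonymous substitutions.
Total: 2 + 3 = 5.

5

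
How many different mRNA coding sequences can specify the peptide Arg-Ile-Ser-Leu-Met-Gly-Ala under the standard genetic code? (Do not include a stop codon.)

10368

Arg: 6 codons.
Ile: 3 codons.
Ser: 6 codons.
Leu: 6 codons.
Met: 1 codon.
Gly: 4 codons.
Ala: 4 codons.
6 × 3 × 6 × 6 × 1 × 4 × 4 = 10368.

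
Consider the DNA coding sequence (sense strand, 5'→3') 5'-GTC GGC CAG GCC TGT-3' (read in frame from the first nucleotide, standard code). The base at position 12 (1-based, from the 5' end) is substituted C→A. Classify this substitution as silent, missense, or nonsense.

silent

Position 12 falls in codon 4: GCC → Ala.
After the substitution the codon is GCA → Ala.
Both encode Ala, so the change is synonymous.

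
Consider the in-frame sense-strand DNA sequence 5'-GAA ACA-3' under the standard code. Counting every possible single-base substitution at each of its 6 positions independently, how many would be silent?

4

Codon 1 (GAA, Glu): 1 synonymous substitution.
Codon 2 (ACA, Thr): 3 synonymous substitutions.
Total: 1 + 3 = 4.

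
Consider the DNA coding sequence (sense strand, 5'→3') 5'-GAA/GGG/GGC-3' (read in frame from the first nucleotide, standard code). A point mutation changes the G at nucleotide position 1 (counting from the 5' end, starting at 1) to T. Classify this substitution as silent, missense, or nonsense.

nonsense

Position 1 falls in codon 1: GAA → Glu.
After the substitution the codon is TAA → Stop.
The new codon is a stop codon, so this is a nonsense mutation.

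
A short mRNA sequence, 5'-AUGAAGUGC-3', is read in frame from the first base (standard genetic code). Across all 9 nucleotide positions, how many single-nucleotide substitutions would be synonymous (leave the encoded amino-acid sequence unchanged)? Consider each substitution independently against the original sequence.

Codon 1 (AUG, Met): 0 synonymous substitutions.
Codon 2 (AAG, Lys): 1 synonymous substitution.
Codon 3 (UGC, Cys): 1 synonymous substitution.
Total: 0 + 1 + 1 = 2.

2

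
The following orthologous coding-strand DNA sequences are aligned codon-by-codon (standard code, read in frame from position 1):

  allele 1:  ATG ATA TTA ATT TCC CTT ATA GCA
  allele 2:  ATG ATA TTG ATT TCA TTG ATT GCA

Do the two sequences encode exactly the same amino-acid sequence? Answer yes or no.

Codon 1: ATG Met / ATG Met — identical.
Codon 2: ATA Ile / ATA Ile — identical.
Codon 3: TTA Leu / TTG Leu — synonymous.
Codon 4: ATT Ile / ATT Ile — identical.
Codon 5: TCC Ser / TCA Ser — synonymous.
Codon 6: CTT Leu / TTG Leu — synonymous.
Codon 7: ATA Ile / ATT Ile — synonymous.
Codon 8: GCA Ala / GCA Ala — identical.
Nonsynonymous differences: 0 → same protein.

yes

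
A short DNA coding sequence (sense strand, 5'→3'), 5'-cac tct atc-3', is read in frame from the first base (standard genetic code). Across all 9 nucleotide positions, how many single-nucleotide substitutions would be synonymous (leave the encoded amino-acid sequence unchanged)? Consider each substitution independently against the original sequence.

Codon 1 (CAC, His): 1 synonymous substitution.
Codon 2 (TCT, Ser): 3 synonymous substitutions.
Codon 3 (ATC, Ile): 2 synonymous substitutions.
Total: 1 + 3 + 2 = 6.

6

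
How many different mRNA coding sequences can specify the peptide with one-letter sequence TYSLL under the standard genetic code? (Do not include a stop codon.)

Thr: 4 codons.
Tyr: 2 codons.
Ser: 6 codons.
Leu: 6 codons.
Leu: 6 codons.
4 × 2 × 6 × 6 × 6 = 1728.

1728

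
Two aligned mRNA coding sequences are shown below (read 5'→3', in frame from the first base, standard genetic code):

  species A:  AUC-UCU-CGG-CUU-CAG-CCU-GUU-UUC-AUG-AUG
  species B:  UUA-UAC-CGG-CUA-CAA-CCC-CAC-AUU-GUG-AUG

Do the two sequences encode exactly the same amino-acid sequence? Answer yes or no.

Codon 1: AUC Ile / UUA Leu — nonsynonymous.
Codon 2: UCU Ser / UAC Tyr — nonsynonymous.
Codon 3: CGG Arg / CGG Arg — identical.
Codon 4: CUU Leu / CUA Leu — synonymous.
Codon 5: CAG Gln / CAA Gln — synonymous.
Codon 6: CCU Pro / CCC Pro — synonymous.
Codon 7: GUU Val / CAC His — nonsynonymous.
Codon 8: UUC Phe / AUU Ile — nonsynonymous.
Codon 9: AUG Met / GUG Val — nonsynonymous.
Codon 10: AUG Met / AUG Met — identical.
Nonsynonymous differences: 5 → different protein.

no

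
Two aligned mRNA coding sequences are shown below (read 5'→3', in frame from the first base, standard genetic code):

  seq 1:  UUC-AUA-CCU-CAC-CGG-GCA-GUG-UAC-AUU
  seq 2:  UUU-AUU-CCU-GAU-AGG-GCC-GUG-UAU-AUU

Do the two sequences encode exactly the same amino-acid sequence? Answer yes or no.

no

Codon 1: UUC Phe / UUU Phe — synonymous.
Codon 2: AUA Ile / AUU Ile — synonymous.
Codon 3: CCU Pro / CCU Pro — identical.
Codon 4: CAC His / GAU Asp — nonsynonymous.
Codon 5: CGG Arg / AGG Arg — synonymous.
Codon 6: GCA Ala / GCC Ala — synonymous.
Codon 7: GUG Val / GUG Val — identical.
Codon 8: UAC Tyr / UAU Tyr — synonymous.
Codon 9: AUU Ile / AUU Ile — identical.
Nonsynonymous differences: 1 → different protein.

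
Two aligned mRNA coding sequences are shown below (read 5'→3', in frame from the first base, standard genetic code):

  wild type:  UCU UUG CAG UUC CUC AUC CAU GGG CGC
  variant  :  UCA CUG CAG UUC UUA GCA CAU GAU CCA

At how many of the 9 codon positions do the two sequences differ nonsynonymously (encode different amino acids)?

3

Codon 1: UCU Ser / UCA Ser — synonymous.
Codon 2: UUG Leu / CUG Leu — synonymous.
Codon 3: CAG Gln / CAG Gln — identical.
Codon 4: UUC Phe / UUC Phe — identical.
Codon 5: CUC Leu / UUA Leu — synonymous.
Codon 6: AUC Ile / GCA Ala — nonsynonymous.
Codon 7: CAU His / CAU His — identical.
Codon 8: GGG Gly / GAU Asp — nonsynonymous.
Codon 9: CGC Arg / CCA Pro — nonsynonymous.
Nonsynonymous differences: 3.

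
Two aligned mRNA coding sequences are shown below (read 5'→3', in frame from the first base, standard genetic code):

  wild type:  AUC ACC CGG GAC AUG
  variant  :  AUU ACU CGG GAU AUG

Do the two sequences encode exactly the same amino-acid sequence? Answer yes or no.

yes

Codon 1: AUC Ile / AUU Ile — synonymous.
Codon 2: ACC Thr / ACU Thr — synonymous.
Codon 3: CGG Arg / CGG Arg — identical.
Codon 4: GAC Asp / GAU Asp — synonymous.
Codon 5: AUG Met / AUG Met — identical.
Nonsynonymous differences: 0 → same protein.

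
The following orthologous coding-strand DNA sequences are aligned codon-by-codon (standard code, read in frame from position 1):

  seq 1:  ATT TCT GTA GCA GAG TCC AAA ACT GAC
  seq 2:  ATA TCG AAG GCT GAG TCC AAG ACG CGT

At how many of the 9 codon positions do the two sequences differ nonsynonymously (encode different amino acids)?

2

Codon 1: ATT Ile / ATA Ile — synonymous.
Codon 2: TCT Ser / TCG Ser — synonymous.
Codon 3: GTA Val / AAG Lys — nonsynonymous.
Codon 4: GCA Ala / GCT Ala — synonymous.
Codon 5: GAG Glu / GAG Glu — identical.
Codon 6: TCC Ser / TCC Ser — identical.
Codon 7: AAA Lys / AAG Lys — synonymous.
Codon 8: ACT Thr / ACG Thr — synonymous.
Codon 9: GAC Asp / CGT Arg — nonsynonymous.
Nonsynonymous differences: 2.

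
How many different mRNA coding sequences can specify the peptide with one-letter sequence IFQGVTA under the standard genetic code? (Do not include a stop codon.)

Ile: 3 codons.
Phe: 2 codons.
Gln: 2 codons.
Gly: 4 codons.
Val: 4 codons.
Thr: 4 codons.
Ala: 4 codons.
3 × 2 × 2 × 4 × 4 × 4 × 4 = 3072.

3072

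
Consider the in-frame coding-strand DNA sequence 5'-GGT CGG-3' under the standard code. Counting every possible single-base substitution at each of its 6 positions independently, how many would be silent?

Codon 1 (GGT, Gly): 3 synonymous substitutions.
Codon 2 (CGG, Arg): 4 synonymous substitutions.
Total: 3 + 4 = 7.

7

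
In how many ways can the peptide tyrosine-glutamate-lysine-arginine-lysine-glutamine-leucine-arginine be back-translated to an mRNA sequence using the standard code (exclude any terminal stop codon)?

6912

Tyr: 2 codons.
Glu: 2 codons.
Lys: 2 codons.
Arg: 6 codons.
Lys: 2 codons.
Gln: 2 codons.
Leu: 6 codons.
Arg: 6 codons.
2 × 2 × 2 × 6 × 2 × 2 × 6 × 6 = 6912.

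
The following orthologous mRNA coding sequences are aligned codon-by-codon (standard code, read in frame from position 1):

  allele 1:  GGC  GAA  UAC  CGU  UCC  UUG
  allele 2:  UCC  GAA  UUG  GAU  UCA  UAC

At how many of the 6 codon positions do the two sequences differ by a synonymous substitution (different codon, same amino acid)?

Codon 1: GGC Gly / UCC Ser — nonsynonymous.
Codon 2: GAA Glu / GAA Glu — identical.
Codon 3: UAC Tyr / UUG Leu — nonsynonymous.
Codon 4: CGU Arg / GAU Asp — nonsynonymous.
Codon 5: UCC Ser / UCA Ser — synonymous.
Codon 6: UUG Leu / UAC Tyr — nonsynonymous.
Synonymous differences: 1.

1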